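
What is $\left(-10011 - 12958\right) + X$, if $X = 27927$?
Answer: $4958$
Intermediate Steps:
$\left(-10011 - 12958\right) + X = \left(-10011 - 12958\right) + 27927 = -22969 + 27927 = 4958$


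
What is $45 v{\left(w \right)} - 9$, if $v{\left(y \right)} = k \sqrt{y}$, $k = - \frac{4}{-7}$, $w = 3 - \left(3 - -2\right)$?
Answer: $-9 + \frac{180 i \sqrt{2}}{7} \approx -9.0 + 36.365 i$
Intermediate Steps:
$w = -2$ ($w = 3 - \left(3 + 2\right) = 3 - 5 = -2$)
$k = \frac{4}{7}$ ($k = \left(-4\right) \left(- \frac{1}{7}\right) = \frac{4}{7} \approx 0.57143$)
$v{\left(y \right)} = \frac{4 \sqrt{y}}{7}$
$45 v{\left(w \right)} - 9 = 45 \frac{4 \sqrt{-2}}{7} - 9 = 45 \frac{4 i \sqrt{2}}{7} - 9 = \frac{180 i \sqrt{2}}{7} - 9 = -9 + \frac{180 i \sqrt{2}}{7}$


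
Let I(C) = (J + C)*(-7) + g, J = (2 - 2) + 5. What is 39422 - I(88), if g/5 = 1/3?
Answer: 120214/3 ≈ 40071.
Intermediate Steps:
g = 5/3 ≈ 1.6667
J = 5 (J = 0 + 5 = 5)
I(C) = -100/3 - 7*C (I(C) = (5 + C)*(-7) + 5/3 = (-35 - 7*C) + 5/3 = -100/3 - 7*C)
39422 - I(88) = 39422 - (-100/3 - 7*88) = 39422 - (-100/3 - 616) = 39422 - 1*(-1948/3) = 39422 + 1948/3 = 120214/3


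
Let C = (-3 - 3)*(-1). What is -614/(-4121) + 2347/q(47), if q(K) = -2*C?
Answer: -9664619/49452 ≈ -195.43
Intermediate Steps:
C = 6 (C = -6*(-1) = 6)
q(K) = -12 (q(K) = -2*6 = -12)
-614/(-4121) + 2347/q(47) = -614/(-4121) + 2347/(-12) = -614*(-1/4121) + 2347*(-1/12) = 614/4121 - 2347/12 = -9664619/49452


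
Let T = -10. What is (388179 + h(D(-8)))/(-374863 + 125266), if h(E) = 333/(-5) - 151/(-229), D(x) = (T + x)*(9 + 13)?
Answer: -444389453/285788565 ≈ -1.5550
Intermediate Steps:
D(x) = -220 + 22*x (D(x) = (-10 + x)*(9 + 13) = (-10 + x)*22 = -220 + 22*x)
h(E) = -75502/1145 (h(E) = 333*(-⅕) - 151*(-1/229) = -333/5 + 151/229 = -75502/1145)
(388179 + h(D(-8)))/(-374863 + 125266) = (388179 - 75502/1145)/(-374863 + 125266) = (444389453/1145)/(-249597) = (444389453/1145)*(-1/249597) = -444389453/285788565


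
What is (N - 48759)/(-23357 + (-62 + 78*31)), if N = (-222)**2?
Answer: -525/21001 ≈ -0.024999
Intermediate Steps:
N = 49284
(N - 48759)/(-23357 + (-62 + 78*31)) = (49284 - 48759)/(-23357 + (-62 + 78*31)) = 525/(-23357 + (-62 + 2418)) = 525/(-23357 + 2356) = 525/(-21001) = 525*(-1/21001) = -525/21001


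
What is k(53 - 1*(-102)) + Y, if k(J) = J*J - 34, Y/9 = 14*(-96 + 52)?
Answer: 18447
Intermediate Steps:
Y = -5544 (Y = 9*(14*(-96 + 52)) = 9*(14*(-44)) = 9*(-616) = -5544)
k(J) = -34 + J² (k(J) = J² - 34 = -34 + J²)
k(53 - 1*(-102)) + Y = (-34 + (53 - 1*(-102))²) - 5544 = (-34 + (53 + 102)²) - 5544 = (-34 + 155²) - 5544 = (-34 + 24025) - 5544 = 23991 - 5544 = 18447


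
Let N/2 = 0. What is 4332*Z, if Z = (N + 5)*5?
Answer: 108300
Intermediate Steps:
N = 0 (N = 2*0 = 0)
Z = 25 (Z = (0 + 5)*5 = 5*5 = 25)
4332*Z = 4332*25 = 108300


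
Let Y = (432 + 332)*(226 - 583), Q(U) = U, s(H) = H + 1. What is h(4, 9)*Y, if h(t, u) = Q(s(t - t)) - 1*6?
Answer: 1363740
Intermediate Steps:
s(H) = 1 + H
h(t, u) = -5 (h(t, u) = (1 + (t - t)) - 1*6 = (1 + 0) - 6 = 1 - 6 = -5)
Y = -272748 (Y = 764*(-357) = -272748)
h(4, 9)*Y = -5*(-272748) = 1363740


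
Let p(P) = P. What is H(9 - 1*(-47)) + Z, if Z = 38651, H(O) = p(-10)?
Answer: 38641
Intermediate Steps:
H(O) = -10
H(9 - 1*(-47)) + Z = -10 + 38651 = 38641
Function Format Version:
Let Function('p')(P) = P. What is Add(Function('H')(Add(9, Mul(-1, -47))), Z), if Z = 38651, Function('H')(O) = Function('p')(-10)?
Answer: 38641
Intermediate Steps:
Function('H')(O) = -10
Add(Function('H')(Add(9, Mul(-1, -47))), Z) = Add(-10, 38651) = 38641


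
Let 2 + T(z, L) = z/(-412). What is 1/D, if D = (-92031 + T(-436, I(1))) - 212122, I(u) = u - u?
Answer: -103/31327856 ≈ -3.2878e-6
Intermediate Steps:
I(u) = 0
T(z, L) = -2 - z/412 (T(z, L) = -2 + z/(-412) = -2 + z*(-1/412) = -2 - z/412)
D = -31327856/103 (D = (-92031 + (-2 - 1/412*(-436))) - 212122 = (-92031 + (-2 + 109/103)) - 212122 = (-92031 - 97/103) - 212122 = -9479290/103 - 212122 = -31327856/103 ≈ -3.0415e+5)
1/D = 1/(-31327856/103) = -103/31327856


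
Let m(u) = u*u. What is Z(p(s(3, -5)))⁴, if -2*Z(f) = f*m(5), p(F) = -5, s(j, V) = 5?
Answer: 244140625/16 ≈ 1.5259e+7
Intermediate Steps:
m(u) = u²
Z(f) = -25*f/2 (Z(f) = -f*5²/2 = -f*25/2 = -25*f/2)
Z(p(s(3, -5)))⁴ = (-25/2*(-5))⁴ = (125/2)⁴ = 244140625/16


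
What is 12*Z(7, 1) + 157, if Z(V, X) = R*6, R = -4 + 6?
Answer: 301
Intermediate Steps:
R = 2
Z(V, X) = 12 (Z(V, X) = 2*6 = 12)
12*Z(7, 1) + 157 = 12*12 + 157 = 144 + 157 = 301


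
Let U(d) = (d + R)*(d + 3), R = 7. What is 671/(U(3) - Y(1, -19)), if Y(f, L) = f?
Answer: 671/59 ≈ 11.373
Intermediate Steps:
U(d) = (3 + d)*(7 + d) (U(d) = (d + 7)*(d + 3) = (7 + d)*(3 + d) = (3 + d)*(7 + d))
671/(U(3) - Y(1, -19)) = 671/((21 + 3² + 10*3) - 1*1) = 671/((21 + 9 + 30) - 1) = 671/(60 - 1) = 671/59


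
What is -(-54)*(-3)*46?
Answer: -7452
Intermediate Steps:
-(-54)*(-3)*46 = -9*18*46 = -162*46 = -7452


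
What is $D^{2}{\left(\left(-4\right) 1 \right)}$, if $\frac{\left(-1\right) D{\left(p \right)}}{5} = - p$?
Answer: $400$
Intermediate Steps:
$D{\left(p \right)} = 5 p$ ($D{\left(p \right)} = - 5 \left(- p\right) = 5 p$)
$D^{2}{\left(\left(-4\right) 1 \right)} = \left(5 \left(\left(-4\right) 1\right)\right)^{2} = \left(5 \left(-4\right)\right)^{2} = \left(-20\right)^{2} = 400$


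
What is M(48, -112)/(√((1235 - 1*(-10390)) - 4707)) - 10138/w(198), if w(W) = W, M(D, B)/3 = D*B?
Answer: -5069/99 - 2688*√6918/1153 ≈ -245.11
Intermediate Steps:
M(D, B) = 3*B*D (M(D, B) = 3*(D*B) = 3*(B*D) = 3*B*D)
M(48, -112)/(√((1235 - 1*(-10390)) - 4707)) - 10138/w(198) = (3*(-112)*48)/(√((1235 - 1*(-10390)) - 4707)) - 10138/198 = -16128/√((1235 + 10390) - 4707) - 10138*1/198 = -16128/√(11625 - 4707) - 5069/99 = -16128*√6918/6918 - 5069/99 = -2688*√6918/1153 - 5069/99 = -5069/99 - 2688*√6918/1153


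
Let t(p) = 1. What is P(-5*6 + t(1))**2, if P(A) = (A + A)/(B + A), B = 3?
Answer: 841/169 ≈ 4.9763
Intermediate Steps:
P(A) = 2*A/(3 + A) (P(A) = (A + A)/(3 + A) = (2*A)/(3 + A) = 2*A/(3 + A))
P(-5*6 + t(1))**2 = (2*(-5*6 + 1)/(3 + (-5*6 + 1)))**2 = (2*(-30 + 1)/(3 + (-30 + 1)))**2 = (2*(-29)/(3 - 29))**2 = (2*(-29)/(-26))**2 = (2*(-29)*(-1/26))**2 = (29/13)**2 = 841/169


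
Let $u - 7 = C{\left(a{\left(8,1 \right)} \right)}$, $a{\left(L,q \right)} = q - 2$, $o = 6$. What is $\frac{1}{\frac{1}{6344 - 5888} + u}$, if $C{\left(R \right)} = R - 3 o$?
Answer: $- \frac{456}{5471} \approx -0.083349$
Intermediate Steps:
$a{\left(L,q \right)} = -2 + q$
$C{\left(R \right)} = -18 + R$ ($C{\left(R \right)} = R - 18 = -18 + R$)
$u = -12$ ($u = 7 + \left(-18 + \left(-2 + 1\right)\right) = 7 - 19 = -12$)
$\frac{1}{\frac{1}{6344 - 5888} + u} = \frac{1}{\frac{1}{6344 - 5888} - 12} = \frac{1}{\frac{1}{456} - 12} = \frac{1}{- \frac{5471}{456}} = - \frac{456}{5471}$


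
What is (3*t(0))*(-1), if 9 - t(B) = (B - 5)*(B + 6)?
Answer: -117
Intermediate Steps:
t(B) = 9 - (-5 + B)*(6 + B) (t(B) = 9 - (B - 5)*(B + 6) = 9 - (-5 + B)*(6 + B))
(3*t(0))*(-1) = (3*(39 - 1*0 - 1*0²))*(-1) = (3*(39 + 0 - 1*0))*(-1) = (3*(39 + 0 + 0))*(-1) = (3*39)*(-1) = 117*(-1) = -117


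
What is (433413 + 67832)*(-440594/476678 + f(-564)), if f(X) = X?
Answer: -67489377648785/238339 ≈ -2.8317e+8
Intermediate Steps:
(433413 + 67832)*(-440594/476678 + f(-564)) = (433413 + 67832)*(-440594/476678 - 564) = 501245*(-440594*1/476678 - 564) = 501245*(-220297/238339 - 564) = 501245*(-134643493/238339) = -67489377648785/238339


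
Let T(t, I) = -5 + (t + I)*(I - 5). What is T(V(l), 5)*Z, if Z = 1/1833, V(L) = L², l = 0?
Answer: -5/1833 ≈ -0.0027278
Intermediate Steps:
T(t, I) = -5 + (-5 + I)*(I + t) (T(t, I) = -5 + (I + t)*(-5 + I) = -5 + (-5 + I)*(I + t))
Z = 1/1833 ≈ 0.00054555
T(V(l), 5)*Z = (-5 + 5² - 5*5 - 5*0² + 5*0²)*(1/1833) = (-5 + 25 - 25 - 5*0 + 5*0)*(1/1833) = (-5 + 25 - 25 + 0 + 0)*(1/1833) = -5*1/1833 = -5/1833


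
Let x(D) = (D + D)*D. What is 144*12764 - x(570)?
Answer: 1188216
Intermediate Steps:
x(D) = 2*D**2 (x(D) = (2*D)*D = 2*D**2)
144*12764 - x(570) = 144*12764 - 2*570**2 = 1838016 - 2*324900 = 1838016 - 1*649800 = 1838016 - 649800 = 1188216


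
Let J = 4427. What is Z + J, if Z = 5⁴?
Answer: 5052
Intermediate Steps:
Z = 625
Z + J = 625 + 4427 = 5052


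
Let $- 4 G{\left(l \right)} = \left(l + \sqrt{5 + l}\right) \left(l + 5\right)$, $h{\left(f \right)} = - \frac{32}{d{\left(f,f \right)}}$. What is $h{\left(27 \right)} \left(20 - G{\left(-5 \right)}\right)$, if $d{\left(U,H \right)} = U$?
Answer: $- \frac{640}{27} \approx -23.704$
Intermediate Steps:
$h{\left(f \right)} = - \frac{32}{f}$
$G{\left(l \right)} = - \frac{\left(5 + l\right) \left(l + \sqrt{5 + l}\right)}{4}$ ($G{\left(l \right)} = - \frac{\left(l + \sqrt{5 + l}\right) \left(l + 5\right)}{4} = - \frac{\left(l + \sqrt{5 + l}\right) \left(5 + l\right)}{4} = - \frac{\left(5 + l\right) \left(l + \sqrt{5 + l}\right)}{4}$)
$h{\left(27 \right)} \left(20 - G{\left(-5 \right)}\right) = - \frac{32}{27} \left(20 - \left(\left(- \frac{5}{4}\right) \left(-5\right) - \frac{5 \sqrt{5 - 5}}{4} - \frac{\left(-5\right)^{2}}{4} - - \frac{5 \sqrt{5 - 5}}{4}\right)\right) = \left(-32\right) \frac{1}{27} \left(20 - \left(\frac{25}{4} - \frac{5 \sqrt{0}}{4} - \frac{25}{4} - - \frac{5 \sqrt{0}}{4}\right)\right) = - \frac{32 \left(20 - \left(\frac{25}{4} - 0 - \frac{25}{4} - \left(- \frac{5}{4}\right) 0\right)\right)}{27} = - \frac{32 \left(20 - \left(\frac{25}{4} + 0 - \frac{25}{4} + 0\right)\right)}{27} = - \frac{32 \left(20 - 0\right)}{27} = - \frac{32 \left(20 + 0\right)}{27} = \left(- \frac{32}{27}\right) 20 = - \frac{640}{27}$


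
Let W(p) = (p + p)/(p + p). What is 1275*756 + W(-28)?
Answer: 963901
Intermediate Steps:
W(p) = 1 (W(p) = (2*p)/((2*p)) = (2*p)*(1/(2*p)) = 1)
1275*756 + W(-28) = 1275*756 + 1 = 963900 + 1 = 963901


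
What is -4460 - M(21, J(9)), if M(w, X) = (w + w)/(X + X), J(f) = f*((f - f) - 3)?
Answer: -40133/9 ≈ -4459.2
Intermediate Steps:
J(f) = -3*f (J(f) = f*(0 - 3) = f*(-3) = -3*f)
M(w, X) = w/X (M(w, X) = (2*w)/((2*X)) = (2*w)*(1/(2*X)) = w/X)
-4460 - M(21, J(9)) = -4460 - 21/((-3*9)) = -4460 - 21/(-27) = -4460 - 21*(-1)/27 = -4460 - 1*(-7/9) = -4460 + 7/9 = -40133/9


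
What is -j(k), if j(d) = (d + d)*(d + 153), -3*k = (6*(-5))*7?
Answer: -31220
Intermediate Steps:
k = 70 (k = -6*(-5)*7/3 = -(-10)*7 = -⅓*(-210) = 70)
j(d) = 2*d*(153 + d) (j(d) = (2*d)*(153 + d) = 2*d*(153 + d))
-j(k) = -2*70*(153 + 70) = -2*70*223 = -1*31220 = -31220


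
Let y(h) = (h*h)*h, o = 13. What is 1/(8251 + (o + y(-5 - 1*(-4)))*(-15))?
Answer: 1/8071 ≈ 0.00012390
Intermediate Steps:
y(h) = h**3 (y(h) = h**2*h = h**3)
1/(8251 + (o + y(-5 - 1*(-4)))*(-15)) = 1/(8251 + (13 + (-5 - 1*(-4))**3)*(-15)) = 1/(8251 + (13 + (-5 + 4)**3)*(-15)) = 1/(8251 + (13 + (-1)**3)*(-15)) = 1/(8251 + (13 - 1)*(-15)) = 1/(8251 + 12*(-15)) = 1/(8251 - 180) = 1/8071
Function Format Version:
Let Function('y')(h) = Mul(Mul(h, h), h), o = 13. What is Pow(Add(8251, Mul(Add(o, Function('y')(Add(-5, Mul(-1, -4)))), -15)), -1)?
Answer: Rational(1, 8071) ≈ 0.00012390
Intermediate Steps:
Function('y')(h) = Pow(h, 3) (Function('y')(h) = Mul(Pow(h, 2), h) = Pow(h, 3))
Pow(Add(8251, Mul(Add(o, Function('y')(Add(-5, Mul(-1, -4)))), -15)), -1) = Pow(Add(8251, Mul(Add(13, Pow(Add(-5, Mul(-1, -4)), 3)), -15)), -1) = Pow(Add(8251, Mul(Add(13, Pow(Add(-5, 4), 3)), -15)), -1) = Pow(Add(8251, Mul(Add(13, Pow(-1, 3)), -15)), -1) = Pow(Add(8251, Mul(Add(13, -1), -15)), -1) = Pow(Add(8251, Mul(12, -15)), -1) = Pow(Add(8251, -180), -1) = Pow(8071, -1) = Rational(1, 8071)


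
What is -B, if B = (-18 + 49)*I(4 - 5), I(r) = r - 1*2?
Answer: 93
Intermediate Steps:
I(r) = -2 + r (I(r) = r - 2 = -2 + r)
B = -93 (B = (-18 + 49)*(-2 + (4 - 5)) = 31*(-2 - 1) = 31*(-3) = -93)
-B = -1*(-93) = 93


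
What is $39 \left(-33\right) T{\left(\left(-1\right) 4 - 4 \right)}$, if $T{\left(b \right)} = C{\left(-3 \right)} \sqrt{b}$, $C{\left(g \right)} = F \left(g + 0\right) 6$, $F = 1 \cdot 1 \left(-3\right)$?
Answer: $- 138996 i \sqrt{2} \approx - 1.9657 \cdot 10^{5} i$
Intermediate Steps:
$F = -3$ ($F = 1 \left(-3\right) = -3$)
$C{\left(g \right)} = - 18 g$ ($C{\left(g \right)} = - 3 \left(g + 0\right) 6 = - 3 g 6 = - 18 g$)
$T{\left(b \right)} = 54 \sqrt{b}$ ($T{\left(b \right)} = \left(-18\right) \left(-3\right) \sqrt{b} = 54 \sqrt{b}$)
$39 \left(-33\right) T{\left(\left(-1\right) 4 - 4 \right)} = 39 \left(-33\right) 54 \sqrt{\left(-1\right) 4 - 4} = - 1287 \cdot 54 \sqrt{-4 - 4} = - 1287 \cdot 54 \sqrt{-8} = - 1287 \cdot 54 \cdot 2 i \sqrt{2} = - 1287 \cdot 108 i \sqrt{2} = - 138996 i \sqrt{2}$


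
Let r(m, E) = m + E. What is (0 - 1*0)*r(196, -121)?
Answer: 0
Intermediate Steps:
r(m, E) = E + m
(0 - 1*0)*r(196, -121) = (0 - 1*0)*(-121 + 196) = (0 + 0)*75 = 0*75 = 0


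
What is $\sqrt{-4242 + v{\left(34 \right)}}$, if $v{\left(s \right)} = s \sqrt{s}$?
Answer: $\sqrt{-4242 + 34 \sqrt{34}} \approx 63.59 i$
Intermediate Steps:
$v{\left(s \right)} = s^{\frac{3}{2}}$
$\sqrt{-4242 + v{\left(34 \right)}} = \sqrt{-4242 + 34^{\frac{3}{2}}} = \sqrt{-4242 + 34 \sqrt{34}}$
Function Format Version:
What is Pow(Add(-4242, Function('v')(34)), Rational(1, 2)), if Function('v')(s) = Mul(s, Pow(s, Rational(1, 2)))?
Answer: Pow(Add(-4242, Mul(34, Pow(34, Rational(1, 2)))), Rational(1, 2)) ≈ Mul(63.590, I)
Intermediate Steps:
Function('v')(s) = Pow(s, Rational(3, 2))
Pow(Add(-4242, Function('v')(34)), Rational(1, 2)) = Pow(Add(-4242, Pow(34, Rational(3, 2))), Rational(1, 2)) = Pow(Add(-4242, Mul(34, Pow(34, Rational(1, 2)))), Rational(1, 2))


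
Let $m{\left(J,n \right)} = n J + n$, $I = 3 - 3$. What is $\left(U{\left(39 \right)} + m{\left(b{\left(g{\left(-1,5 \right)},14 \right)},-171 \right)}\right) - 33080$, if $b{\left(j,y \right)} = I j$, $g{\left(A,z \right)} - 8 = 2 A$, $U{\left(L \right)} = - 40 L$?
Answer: $-34811$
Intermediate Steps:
$I = 0$
$g{\left(A,z \right)} = 8 + 2 A$
$b{\left(j,y \right)} = 0$ ($b{\left(j,y \right)} = 0 j = 0$)
$m{\left(J,n \right)} = n + J n$ ($m{\left(J,n \right)} = J n + n = n + J n$)
$\left(U{\left(39 \right)} + m{\left(b{\left(g{\left(-1,5 \right)},14 \right)},-171 \right)}\right) - 33080 = \left(\left(-40\right) 39 - 171 \left(1 + 0\right)\right) - 33080 = \left(-1560 - 171\right) - 33080 = -1731 - 33080 = -34811$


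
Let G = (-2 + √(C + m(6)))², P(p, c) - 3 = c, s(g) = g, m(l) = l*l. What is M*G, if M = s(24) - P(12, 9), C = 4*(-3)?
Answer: 336 - 96*√6 ≈ 100.85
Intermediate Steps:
m(l) = l²
P(p, c) = 3 + c
C = -12
M = 12 (M = 24 - (3 + 9) = 24 - 1*12 = 24 - 12 = 12)
G = (-2 + 2*√6)² (G = (-2 + √(-12 + 6²))² = (-2 + √(-12 + 36))² = (-2 + √24)² = (-2 + 2*√6)² ≈ 8.4041)
M*G = 12*(28 - 8*√6) = 336 - 96*√6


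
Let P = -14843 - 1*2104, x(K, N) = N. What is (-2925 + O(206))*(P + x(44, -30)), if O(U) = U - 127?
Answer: 48316542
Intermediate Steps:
P = -16947 (P = -14843 - 2104 = -16947)
O(U) = -127 + U
(-2925 + O(206))*(P + x(44, -30)) = (-2925 + (-127 + 206))*(-16947 - 30) = (-2925 + 79)*(-16977) = -2846*(-16977) = 48316542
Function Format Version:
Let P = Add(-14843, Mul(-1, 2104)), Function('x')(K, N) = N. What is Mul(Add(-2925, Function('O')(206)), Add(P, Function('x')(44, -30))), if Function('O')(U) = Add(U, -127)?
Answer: 48316542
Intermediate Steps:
P = -16947 (P = Add(-14843, -2104) = -16947)
Function('O')(U) = Add(-127, U)
Mul(Add(-2925, Function('O')(206)), Add(P, Function('x')(44, -30))) = Mul(Add(-2925, Add(-127, 206)), Add(-16947, -30)) = Mul(Add(-2925, 79), -16977) = Mul(-2846, -16977) = 48316542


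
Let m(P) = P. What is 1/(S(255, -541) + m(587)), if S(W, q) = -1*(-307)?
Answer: 1/894 ≈ 0.0011186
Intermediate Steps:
S(W, q) = 307
1/(S(255, -541) + m(587)) = 1/(307 + 587) = 1/894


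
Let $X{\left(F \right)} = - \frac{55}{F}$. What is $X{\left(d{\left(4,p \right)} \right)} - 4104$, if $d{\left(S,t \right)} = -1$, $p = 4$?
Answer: $-4049$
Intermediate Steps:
$X{\left(d{\left(4,p \right)} \right)} - 4104 = - \frac{55}{-1} - 4104 = \left(-55\right) \left(-1\right) - 4104 = 55 - 4104 = -4049$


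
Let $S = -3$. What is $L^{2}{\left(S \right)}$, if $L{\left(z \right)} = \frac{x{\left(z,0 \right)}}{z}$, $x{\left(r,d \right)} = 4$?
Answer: $\frac{16}{9} \approx 1.7778$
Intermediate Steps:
$L{\left(z \right)} = \frac{4}{z}$
$L^{2}{\left(S \right)} = \left(\frac{4}{-3}\right)^{2} = \left(4 \left(- \frac{1}{3}\right)\right)^{2} = \left(- \frac{4}{3}\right)^{2} = \frac{16}{9}$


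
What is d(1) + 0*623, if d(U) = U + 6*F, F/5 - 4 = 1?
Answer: 151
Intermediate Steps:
F = 25 (F = 20 + 5*1 = 20 + 5 = 25)
d(U) = 150 + U (d(U) = U + 6*25 = U + 150 = 150 + U)
d(1) + 0*623 = (150 + 1) + 0*623 = 151 + 0 = 151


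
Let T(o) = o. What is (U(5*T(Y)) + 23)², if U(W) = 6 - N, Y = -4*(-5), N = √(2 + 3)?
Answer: (29 - √5)² ≈ 716.31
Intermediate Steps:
N = √5 ≈ 2.2361
Y = 20
U(W) = 6 - √5
(U(5*T(Y)) + 23)² = ((6 - √5) + 23)² = (29 - √5)²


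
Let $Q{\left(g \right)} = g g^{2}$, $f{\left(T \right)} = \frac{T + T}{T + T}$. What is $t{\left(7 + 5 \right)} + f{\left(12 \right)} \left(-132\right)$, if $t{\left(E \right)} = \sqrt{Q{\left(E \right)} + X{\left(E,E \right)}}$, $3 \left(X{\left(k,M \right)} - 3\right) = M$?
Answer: $-132 + \sqrt{1735} \approx -90.347$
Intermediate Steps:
$X{\left(k,M \right)} = 3 + \frac{M}{3}$
$f{\left(T \right)} = 1$ ($f{\left(T \right)} = \frac{2 T}{2 T} = 2 T \frac{1}{2 T} = 1$)
$Q{\left(g \right)} = g^{3}$
$t{\left(E \right)} = \sqrt{3 + E^{3} + \frac{E}{3}}$ ($t{\left(E \right)} = \sqrt{E^{3} + \left(3 + \frac{E}{3}\right)} = \sqrt{3 + E^{3} + \frac{E}{3}}$)
$t{\left(7 + 5 \right)} + f{\left(12 \right)} \left(-132\right) = \frac{\sqrt{27 + 3 \left(7 + 5\right) + 9 \left(7 + 5\right)^{3}}}{3} + 1 \left(-132\right) = \frac{\sqrt{27 + 3 \cdot 12 + 9 \cdot 12^{3}}}{3} - 132 = \frac{\sqrt{27 + 36 + 9 \cdot 1728}}{3} - 132 = \frac{\sqrt{27 + 36 + 15552}}{3} - 132 = \frac{\sqrt{15615}}{3} - 132 = \frac{3 \sqrt{1735}}{3} - 132 = \sqrt{1735} - 132 = -132 + \sqrt{1735}$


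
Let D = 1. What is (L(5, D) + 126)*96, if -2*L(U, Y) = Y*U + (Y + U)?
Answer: 11568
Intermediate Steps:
L(U, Y) = -U/2 - Y/2 - U*Y/2 (L(U, Y) = -(Y*U + (Y + U))/2 = -(U*Y + (U + Y))/2 = -(U + Y + U*Y)/2 = -U/2 - Y/2 - U*Y/2)
(L(5, D) + 126)*96 = ((-1/2*5 - 1/2*1 - 1/2*5*1) + 126)*96 = ((-5/2 - 1/2 - 5/2) + 126)*96 = (-11/2 + 126)*96 = (241/2)*96 = 11568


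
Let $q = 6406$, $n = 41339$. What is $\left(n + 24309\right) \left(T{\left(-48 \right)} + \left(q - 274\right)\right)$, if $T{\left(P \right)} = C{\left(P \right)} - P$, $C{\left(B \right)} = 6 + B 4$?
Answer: $393494112$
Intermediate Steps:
$C{\left(B \right)} = 6 + 4 B$
$T{\left(P \right)} = 6 + 3 P$ ($T{\left(P \right)} = \left(6 + 4 P\right) - P = 6 + 3 P$)
$\left(n + 24309\right) \left(T{\left(-48 \right)} + \left(q - 274\right)\right) = \left(41339 + 24309\right) \left(\left(6 + 3 \left(-48\right)\right) + \left(6406 - 274\right)\right) = 65648 \left(\left(6 - 144\right) + 6132\right) = 65648 \left(-138 + 6132\right) = 65648 \cdot 5994 = 393494112$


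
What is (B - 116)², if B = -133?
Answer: 62001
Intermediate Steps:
(B - 116)² = (-133 - 116)² = (-249)² = 62001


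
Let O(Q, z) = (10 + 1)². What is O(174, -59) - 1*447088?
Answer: -446967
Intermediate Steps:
O(Q, z) = 121 (O(Q, z) = 11² = 121)
O(174, -59) - 1*447088 = 121 - 1*447088 = 121 - 447088 = -446967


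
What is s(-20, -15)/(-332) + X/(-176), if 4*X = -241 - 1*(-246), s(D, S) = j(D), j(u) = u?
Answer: 3105/58432 ≈ 0.053139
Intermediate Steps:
s(D, S) = D
X = 5/4 (X = (-241 - 1*(-246))/4 = (-241 + 246)/4 = (¼)*5 = 5/4 ≈ 1.2500)
s(-20, -15)/(-332) + X/(-176) = -20/(-332) + (5/4)/(-176) = -20*(-1/332) + (5/4)*(-1/176) = 5/83 - 5/704 = 3105/58432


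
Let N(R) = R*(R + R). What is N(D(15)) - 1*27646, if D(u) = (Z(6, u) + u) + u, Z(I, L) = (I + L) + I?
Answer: -21148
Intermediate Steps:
Z(I, L) = L + 2*I
D(u) = 12 + 3*u (D(u) = ((u + 2*6) + u) + u = ((u + 12) + u) + u = ((12 + u) + u) + u = (12 + 2*u) + u = 12 + 3*u)
N(R) = 2*R**2 (N(R) = R*(2*R) = 2*R**2)
N(D(15)) - 1*27646 = 2*(12 + 3*15)**2 - 1*27646 = 2*(12 + 45)**2 - 27646 = 2*57**2 - 27646 = 2*3249 - 27646 = 6498 - 27646 = -21148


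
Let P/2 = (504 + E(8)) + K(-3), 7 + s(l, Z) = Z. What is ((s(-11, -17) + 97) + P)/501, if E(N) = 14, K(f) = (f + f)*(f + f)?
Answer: 1181/501 ≈ 2.3573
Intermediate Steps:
s(l, Z) = -7 + Z
K(f) = 4*f² (K(f) = (2*f)*(2*f) = 4*f²)
P = 1108 (P = 2*((504 + 14) + 4*(-3)²) = 2*(518 + 4*9) = 2*(518 + 36) = 2*554 = 1108)
((s(-11, -17) + 97) + P)/501 = (((-7 - 17) + 97) + 1108)/501 = ((-24 + 97) + 1108)/501 = (73 + 1108)/501 = (1/501)*1181 = 1181/501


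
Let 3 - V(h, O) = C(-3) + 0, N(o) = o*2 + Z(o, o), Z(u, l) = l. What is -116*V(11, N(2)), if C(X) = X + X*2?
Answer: -1392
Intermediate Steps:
C(X) = 3*X (C(X) = X + 2*X = 3*X)
N(o) = 3*o (N(o) = o*2 + o = 2*o + o = 3*o)
V(h, O) = 12 (V(h, O) = 3 - (3*(-3) + 0) = 3 - (-9 + 0) = 3 - 1*(-9) = 3 + 9 = 12)
-116*V(11, N(2)) = -116*12 = -1392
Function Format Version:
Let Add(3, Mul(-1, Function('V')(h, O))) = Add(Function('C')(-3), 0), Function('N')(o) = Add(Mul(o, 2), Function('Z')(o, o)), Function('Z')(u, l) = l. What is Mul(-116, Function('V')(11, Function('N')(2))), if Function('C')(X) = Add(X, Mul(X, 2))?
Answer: -1392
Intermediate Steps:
Function('C')(X) = Mul(3, X) (Function('C')(X) = Add(X, Mul(2, X)) = Mul(3, X))
Function('N')(o) = Mul(3, o) (Function('N')(o) = Add(Mul(o, 2), o) = Add(Mul(2, o), o) = Mul(3, o))
Function('V')(h, O) = 12 (Function('V')(h, O) = Add(3, Mul(-1, Add(Mul(3, -3), 0))) = Add(3, Mul(-1, Add(-9, 0))) = Add(3, Mul(-1, -9)) = Add(3, 9) = 12)
Mul(-116, Function('V')(11, Function('N')(2))) = Mul(-116, 12) = -1392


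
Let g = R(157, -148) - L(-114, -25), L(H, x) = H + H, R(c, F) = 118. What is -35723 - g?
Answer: -36069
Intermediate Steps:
L(H, x) = 2*H
g = 346 (g = 118 - 2*(-114) = 118 - 1*(-228) = 118 + 228 = 346)
-35723 - g = -35723 - 1*346 = -35723 - 346 = -36069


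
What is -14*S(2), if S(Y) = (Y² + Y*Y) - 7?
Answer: -14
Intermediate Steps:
S(Y) = -7 + 2*Y² (S(Y) = (Y² + Y²) - 7 = 2*Y² - 7 = -7 + 2*Y²)
-14*S(2) = -14*(-7 + 2*2²) = -14*(-7 + 2*4) = -14*(-7 + 8) = -14*1 = -14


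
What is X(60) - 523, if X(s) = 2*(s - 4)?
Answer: -411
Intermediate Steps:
X(s) = -8 + 2*s (X(s) = 2*(-4 + s) = -8 + 2*s)
X(60) - 523 = (-8 + 2*60) - 523 = (-8 + 120) - 523 = 112 - 523 = -411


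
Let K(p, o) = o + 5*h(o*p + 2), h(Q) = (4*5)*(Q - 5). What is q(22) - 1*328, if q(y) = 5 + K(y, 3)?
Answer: 5980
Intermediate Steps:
h(Q) = -100 + 20*Q (h(Q) = 20*(-5 + Q) = -100 + 20*Q)
K(p, o) = -300 + o + 100*o*p (K(p, o) = o + 5*(-100 + 20*(o*p + 2)) = o + 5*(-100 + 20*(2 + o*p)) = o + 5*(-100 + (40 + 20*o*p)) = o + 5*(-60 + 20*o*p) = o + (-300 + 100*o*p) = -300 + o + 100*o*p)
q(y) = -292 + 300*y (q(y) = 5 + (-300 + 3 + 100*3*y) = 5 + (-300 + 3 + 300*y) = 5 + (-297 + 300*y) = -292 + 300*y)
q(22) - 1*328 = (-292 + 300*22) - 1*328 = (-292 + 6600) - 328 = 6308 - 328 = 5980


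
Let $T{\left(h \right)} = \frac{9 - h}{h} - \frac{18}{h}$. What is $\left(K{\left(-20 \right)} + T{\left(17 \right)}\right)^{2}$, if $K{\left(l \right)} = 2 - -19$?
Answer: $\frac{109561}{289} \approx 379.1$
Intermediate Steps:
$K{\left(l \right)} = 21$ ($K{\left(l \right)} = 2 + 19 = 21$)
$T{\left(h \right)} = - \frac{18}{h} + \frac{9 - h}{h}$ ($T{\left(h \right)} = \frac{9 - h}{h} - \frac{18}{h} = - \frac{18}{h} + \frac{9 - h}{h}$)
$\left(K{\left(-20 \right)} + T{\left(17 \right)}\right)^{2} = \left(21 + \frac{-9 - 17}{17}\right)^{2} = \left(21 + \frac{1}{17} \left(-26\right)\right)^{2} = \left(21 - \frac{26}{17}\right)^{2} = \left(\frac{331}{17}\right)^{2} = \frac{109561}{289}$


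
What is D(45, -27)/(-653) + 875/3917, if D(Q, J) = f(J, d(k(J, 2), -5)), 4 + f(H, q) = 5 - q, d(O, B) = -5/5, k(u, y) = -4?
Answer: 563541/2557801 ≈ 0.22032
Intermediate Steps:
d(O, B) = -1 (d(O, B) = -5*⅕ = -1)
f(H, q) = 1 - q (f(H, q) = -4 + (5 - q) = 1 - q)
D(Q, J) = 2 (D(Q, J) = 1 - 1*(-1) = 1 + 1 = 2)
D(45, -27)/(-653) + 875/3917 = 2/(-653) + 875/3917 = 2*(-1/653) + 875*(1/3917) = -2/653 + 875/3917 = 563541/2557801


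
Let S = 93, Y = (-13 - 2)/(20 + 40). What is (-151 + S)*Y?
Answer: 29/2 ≈ 14.500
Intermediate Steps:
Y = -¼ (Y = -15/60 = -15*1/60 = -¼ ≈ -0.25000)
(-151 + S)*Y = (-151 + 93)*(-¼) = -58*(-¼) = 29/2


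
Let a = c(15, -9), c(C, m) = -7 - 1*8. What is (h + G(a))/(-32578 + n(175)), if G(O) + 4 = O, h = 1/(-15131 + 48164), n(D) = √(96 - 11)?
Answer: 224690108/385261337637 + 627626*√85/35058781724967 ≈ 0.00058338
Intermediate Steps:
c(C, m) = -15 (c(C, m) = -7 - 8 = -15)
n(D) = √85
a = -15
h = 1/33033 ≈ 3.0273e-5
G(O) = -4 + O
(h + G(a))/(-32578 + n(175)) = (1/33033 + (-4 - 15))/(-32578 + √85) = (1/33033 - 19)/(-32578 + √85) = -627626/(33033*(-32578 + √85))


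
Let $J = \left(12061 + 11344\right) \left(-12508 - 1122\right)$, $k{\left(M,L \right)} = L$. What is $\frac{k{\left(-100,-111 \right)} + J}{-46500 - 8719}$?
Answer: $\frac{319010261}{55219} \approx 5777.2$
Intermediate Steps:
$J = -319010150$ ($J = 23405 \left(-13630\right) = -319010150$)
$\frac{k{\left(-100,-111 \right)} + J}{-46500 - 8719} = \frac{-111 - 319010150}{-46500 - 8719} = - \frac{319010261}{-55219} = \left(-319010261\right) \left(- \frac{1}{55219}\right) = \frac{319010261}{55219}$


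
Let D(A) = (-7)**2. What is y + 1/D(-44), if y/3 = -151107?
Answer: -22212728/49 ≈ -4.5332e+5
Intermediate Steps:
y = -453321 (y = 3*(-151107) = -453321)
D(A) = 49
y + 1/D(-44) = -453321 + 1/49 = -22212728/49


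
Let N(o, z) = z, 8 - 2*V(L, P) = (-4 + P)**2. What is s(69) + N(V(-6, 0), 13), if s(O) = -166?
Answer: -153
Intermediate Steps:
V(L, P) = 4 - (-4 + P)**2/2
s(69) + N(V(-6, 0), 13) = -166 + 13 = -153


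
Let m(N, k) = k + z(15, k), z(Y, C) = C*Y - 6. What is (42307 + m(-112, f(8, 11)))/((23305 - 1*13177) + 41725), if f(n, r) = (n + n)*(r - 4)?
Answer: 44093/51853 ≈ 0.85035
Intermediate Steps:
f(n, r) = 2*n*(-4 + r) (f(n, r) = (2*n)*(-4 + r) = 2*n*(-4 + r))
z(Y, C) = -6 + C*Y
m(N, k) = -6 + 16*k (m(N, k) = k + (-6 + k*15) = k + (-6 + 15*k) = -6 + 16*k)
(42307 + m(-112, f(8, 11)))/((23305 - 1*13177) + 41725) = (42307 + (-6 + 16*(2*8*(-4 + 11))))/((23305 - 1*13177) + 41725) = (42307 + (-6 + 16*(2*8*7)))/((23305 - 13177) + 41725) = (42307 + (-6 + 16*112))/(10128 + 41725) = (42307 + (-6 + 1792))/51853 = (42307 + 1786)*(1/51853) = 44093*(1/51853) = 44093/51853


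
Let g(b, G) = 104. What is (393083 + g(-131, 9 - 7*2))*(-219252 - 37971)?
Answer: -101136739701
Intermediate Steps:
(393083 + g(-131, 9 - 7*2))*(-219252 - 37971) = (393083 + 104)*(-219252 - 37971) = 393187*(-257223) = -101136739701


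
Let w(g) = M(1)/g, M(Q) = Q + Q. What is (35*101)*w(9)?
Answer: 7070/9 ≈ 785.56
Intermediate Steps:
M(Q) = 2*Q
w(g) = 2/g (w(g) = (2*1)/g = 2/g)
(35*101)*w(9) = (35*101)*(2/9) = 3535*(2*(⅑)) = 3535*(2/9) = 7070/9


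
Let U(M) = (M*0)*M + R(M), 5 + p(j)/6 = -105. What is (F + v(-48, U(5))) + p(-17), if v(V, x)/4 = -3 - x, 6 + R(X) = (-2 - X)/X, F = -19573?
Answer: -101077/5 ≈ -20215.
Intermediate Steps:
p(j) = -660 (p(j) = -30 + 6*(-105) = -30 - 630 = -660)
R(X) = -6 + (-2 - X)/X
U(M) = -7 - 2/M (U(M) = (M*0)*M + (-7 - 2/M) = 0*M + (-7 - 2/M) = 0 + (-7 - 2/M) = -7 - 2/M)
v(V, x) = -12 - 4*x (v(V, x) = 4*(-3 - x) = -12 - 4*x)
(F + v(-48, U(5))) + p(-17) = (-19573 + (-12 - 4*(-7 - 2/5))) - 660 = (-19573 + (-12 - 4*(-7 - 2*⅕))) - 660 = (-19573 + (-12 - 4*(-7 - ⅖))) - 660 = (-19573 + (-12 - 4*(-37/5))) - 660 = (-19573 + (-12 + 148/5)) - 660 = (-19573 + 88/5) - 660 = -97777/5 - 660 = -101077/5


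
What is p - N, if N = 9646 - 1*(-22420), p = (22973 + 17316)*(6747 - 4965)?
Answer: 71762932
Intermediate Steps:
p = 71794998 (p = 40289*1782 = 71794998)
N = 32066 (N = 9646 + 22420 = 32066)
p - N = 71794998 - 1*32066 = 71794998 - 32066 = 71762932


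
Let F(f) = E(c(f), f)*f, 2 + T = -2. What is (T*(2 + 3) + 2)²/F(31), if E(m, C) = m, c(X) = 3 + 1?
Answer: 81/31 ≈ 2.6129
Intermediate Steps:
T = -4 (T = -2 - 2 = -4)
c(X) = 4
F(f) = 4*f
(T*(2 + 3) + 2)²/F(31) = (-4*(2 + 3) + 2)²/((4*31)) = (-4*5 + 2)²/124 = (-20 + 2)²*(1/124) = (-18)²*(1/124) = 324*(1/124) = 81/31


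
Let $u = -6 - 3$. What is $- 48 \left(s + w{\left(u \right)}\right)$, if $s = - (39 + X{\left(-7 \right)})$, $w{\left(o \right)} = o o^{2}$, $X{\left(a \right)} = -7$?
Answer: $36528$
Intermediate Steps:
$u = -9$ ($u = -6 - 3 = -9$)
$w{\left(o \right)} = o^{3}$
$s = -32$ ($s = - (39 - 7) = \left(-1\right) 32 = -32$)
$- 48 \left(s + w{\left(u \right)}\right) = - 48 \left(-32 + \left(-9\right)^{3}\right) = - 48 \left(-32 - 729\right) = \left(-48\right) \left(-761\right) = 36528$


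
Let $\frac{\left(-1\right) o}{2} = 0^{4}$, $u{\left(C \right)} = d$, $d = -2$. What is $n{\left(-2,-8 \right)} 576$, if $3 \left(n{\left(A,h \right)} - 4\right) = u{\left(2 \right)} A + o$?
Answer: $3072$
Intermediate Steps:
$u{\left(C \right)} = -2$
$o = 0$ ($o = - 2 \cdot 0^{4} = \left(-2\right) 0 = 0$)
$n{\left(A,h \right)} = 4 - \frac{2 A}{3}$ ($n{\left(A,h \right)} = 4 + \frac{- 2 A + 0}{3} = 4 + \frac{\left(-2\right) A}{3} = 4 - \frac{2 A}{3}$)
$n{\left(-2,-8 \right)} 576 = \left(4 - - \frac{4}{3}\right) 576 = \left(4 + \frac{4}{3}\right) 576 = \frac{16}{3} \cdot 576 = 3072$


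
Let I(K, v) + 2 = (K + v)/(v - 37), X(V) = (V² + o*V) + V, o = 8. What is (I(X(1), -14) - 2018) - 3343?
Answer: -273509/51 ≈ -5362.9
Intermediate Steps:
X(V) = V² + 9*V (X(V) = (V² + 8*V) + V = V² + 9*V)
I(K, v) = -2 + (K + v)/(-37 + v) (I(K, v) = -2 + (K + v)/(v - 37) = -2 + (K + v)/(-37 + v))
(I(X(1), -14) - 2018) - 3343 = ((74 + 1*(9 + 1) - 1*(-14))/(-37 - 14) - 2018) - 3343 = ((74 + 1*10 + 14)/(-51) - 2018) - 3343 = (-(74 + 10 + 14)/51 - 2018) - 3343 = (-1/51*98 - 2018) - 3343 = (-98/51 - 2018) - 3343 = -103016/51 - 3343 = -273509/51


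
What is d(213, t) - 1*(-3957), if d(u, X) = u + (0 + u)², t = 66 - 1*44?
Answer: 49539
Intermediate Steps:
t = 22 (t = 66 - 44 = 22)
d(u, X) = u + u²
d(213, t) - 1*(-3957) = 213*(1 + 213) - 1*(-3957) = 213*214 + 3957 = 45582 + 3957 = 49539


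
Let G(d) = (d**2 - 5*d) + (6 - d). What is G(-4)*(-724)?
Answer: -33304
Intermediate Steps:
G(d) = 6 + d**2 - 6*d
G(-4)*(-724) = (6 + (-4)**2 - 6*(-4))*(-724) = (6 + 16 + 24)*(-724) = 46*(-724) = -33304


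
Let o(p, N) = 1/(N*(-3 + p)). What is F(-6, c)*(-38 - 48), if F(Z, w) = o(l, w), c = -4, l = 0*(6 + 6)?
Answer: -43/6 ≈ -7.1667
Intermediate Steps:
l = 0 (l = 0*12 = 0)
o(p, N) = 1/(N*(-3 + p))
F(Z, w) = -1/(3*w) (F(Z, w) = 1/(w*(-3 + 0)) = 1/(w*(-3)) = -⅓/w = -1/(3*w))
F(-6, c)*(-38 - 48) = (-⅓/(-4))*(-38 - 48) = -⅓*(-¼)*(-86) = (1/12)*(-86) = -43/6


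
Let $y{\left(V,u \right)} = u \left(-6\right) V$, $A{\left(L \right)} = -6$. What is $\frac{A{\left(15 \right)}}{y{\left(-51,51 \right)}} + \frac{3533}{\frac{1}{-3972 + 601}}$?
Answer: $- \frac{30977241544}{2601} \approx -1.191 \cdot 10^{7}$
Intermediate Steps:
$y{\left(V,u \right)} = - 6 V u$ ($y{\left(V,u \right)} = - 6 u V = - 6 V u$)
$\frac{A{\left(15 \right)}}{y{\left(-51,51 \right)}} + \frac{3533}{\frac{1}{-3972 + 601}} = - \frac{6}{\left(-6\right) \left(-51\right) 51} + \frac{3533}{\frac{1}{-3972 + 601}} = - \frac{6}{15606} + \frac{3533}{\frac{1}{-3371}} = \left(-6\right) \frac{1}{15606} + \frac{3533}{- \frac{1}{3371}} = - \frac{1}{2601} + 3533 \left(-3371\right) = - \frac{1}{2601} - 11909743 = - \frac{30977241544}{2601}$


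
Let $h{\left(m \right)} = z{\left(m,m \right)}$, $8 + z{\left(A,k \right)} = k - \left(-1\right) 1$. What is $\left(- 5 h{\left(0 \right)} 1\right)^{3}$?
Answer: $42875$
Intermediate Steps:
$z{\left(A,k \right)} = -7 + k$ ($z{\left(A,k \right)} = -8 + \left(k - \left(-1\right) 1\right) = -8 + \left(k - -1\right) = -8 + \left(k + 1\right) = -8 + \left(1 + k\right) = -7 + k$)
$h{\left(m \right)} = -7 + m$
$\left(- 5 h{\left(0 \right)} 1\right)^{3} = \left(- 5 \left(-7 + 0\right) 1\right)^{3} = \left(\left(-5\right) \left(-7\right) 1\right)^{3} = \left(35 \cdot 1\right)^{3} = 35^{3} = 42875$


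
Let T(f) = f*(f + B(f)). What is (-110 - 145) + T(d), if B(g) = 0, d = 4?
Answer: -239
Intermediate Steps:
T(f) = f² (T(f) = f*(f + 0) = f*f = f²)
(-110 - 145) + T(d) = (-110 - 145) + 4² = -255 + 16 = -239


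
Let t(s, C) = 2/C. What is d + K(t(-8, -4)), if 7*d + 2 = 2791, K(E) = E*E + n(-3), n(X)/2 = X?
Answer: 10995/28 ≈ 392.68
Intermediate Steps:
n(X) = 2*X
K(E) = -6 + E² (K(E) = E*E + 2*(-3) = E² - 6 = -6 + E²)
d = 2789/7 (d = -2/7 + (⅐)*2791 = -2/7 + 2791/7 = 2789/7 ≈ 398.43)
d + K(t(-8, -4)) = 2789/7 + (-6 + (2/(-4))²) = 2789/7 + (-6 + (2*(-¼))²) = 2789/7 + (-6 + (-½)²) = 2789/7 + (-6 + ¼) = 2789/7 - 23/4 = 10995/28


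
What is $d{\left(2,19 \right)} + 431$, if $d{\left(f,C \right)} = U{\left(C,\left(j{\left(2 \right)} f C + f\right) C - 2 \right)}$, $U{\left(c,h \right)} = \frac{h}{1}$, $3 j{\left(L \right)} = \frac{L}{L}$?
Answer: $\frac{2123}{3} \approx 707.67$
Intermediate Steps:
$j{\left(L \right)} = \frac{1}{3}$ ($j{\left(L \right)} = \frac{L \frac{1}{L}}{3} = \frac{1}{3} \cdot 1 = \frac{1}{3}$)
$U{\left(c,h \right)} = h$ ($U{\left(c,h \right)} = h 1 = h$)
$d{\left(f,C \right)} = -2 + C \left(f + \frac{C f}{3}\right)$ ($d{\left(f,C \right)} = \left(\frac{f}{3} C + f\right) C - 2 = \left(\frac{C f}{3} + f\right) C - 2 = \left(f + \frac{C f}{3}\right) C - 2 = C \left(f + \frac{C f}{3}\right) - 2 = -2 + C \left(f + \frac{C f}{3}\right)$)
$d{\left(2,19 \right)} + 431 = \left(-2 + 19 \cdot 2 + \frac{1}{3} \cdot 2 \cdot 19^{2}\right) + 431 = \left(-2 + 38 + \frac{1}{3} \cdot 2 \cdot 361\right) + 431 = \left(-2 + 38 + \frac{722}{3}\right) + 431 = \frac{830}{3} + 431 = \frac{2123}{3}$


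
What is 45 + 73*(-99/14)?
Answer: -6597/14 ≈ -471.21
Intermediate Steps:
45 + 73*(-99/14) = 45 - 7227/14 = -6597/14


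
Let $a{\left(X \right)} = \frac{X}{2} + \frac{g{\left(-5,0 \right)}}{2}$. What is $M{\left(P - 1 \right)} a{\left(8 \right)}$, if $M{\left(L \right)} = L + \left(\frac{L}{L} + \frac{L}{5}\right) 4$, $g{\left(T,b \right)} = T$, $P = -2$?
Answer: $- \frac{21}{10} \approx -2.1$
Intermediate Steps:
$M{\left(L \right)} = 4 + \frac{9 L}{5}$ ($M{\left(L \right)} = L + \left(1 + L \frac{1}{5}\right) 4 = L + \left(1 + \frac{L}{5}\right) 4 = L + \left(4 + \frac{4 L}{5}\right) = 4 + \frac{9 L}{5}$)
$a{\left(X \right)} = - \frac{5}{2} + \frac{X}{2}$ ($a{\left(X \right)} = \frac{X}{2} - \frac{5}{2} = - \frac{5}{2} + \frac{X}{2}$)
$M{\left(P - 1 \right)} a{\left(8 \right)} = \left(4 + \frac{9 \left(-2 - 1\right)}{5}\right) \left(- \frac{5}{2} + \frac{1}{2} \cdot 8\right) = \left(4 + \frac{9}{5} \left(-3\right)\right) \left(- \frac{5}{2} + 4\right) = \left(4 - \frac{27}{5}\right) \frac{3}{2} = \left(- \frac{7}{5}\right) \frac{3}{2} = - \frac{21}{10}$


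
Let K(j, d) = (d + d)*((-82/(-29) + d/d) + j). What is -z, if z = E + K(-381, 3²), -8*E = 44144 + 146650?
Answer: 3554049/116 ≈ 30638.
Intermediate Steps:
E = -95397/4 (E = -(44144 + 146650)/8 = -⅛*190794 = -95397/4 ≈ -23849.)
K(j, d) = 2*d*(111/29 + j) (K(j, d) = (2*d)*((-82*(-1/29) + 1) + j) = (2*d)*((82/29 + 1) + j) = (2*d)*(111/29 + j) = 2*d*(111/29 + j))
z = -3554049/116 (z = -95397/4 + (2/29)*3²*(111 + 29*(-381)) = -95397/4 + (2/29)*9*(111 - 11049) = -95397/4 + (2/29)*9*(-10938) = -95397/4 - 196884/29 = -3554049/116 ≈ -30638.)
-z = -1*(-3554049/116) = 3554049/116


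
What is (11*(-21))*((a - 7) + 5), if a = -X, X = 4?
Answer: 1386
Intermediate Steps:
a = -4 (a = -1*4 = -4)
(11*(-21))*((a - 7) + 5) = (11*(-21))*((-4 - 7) + 5) = -231*(-11 + 5) = -231*(-6) = 1386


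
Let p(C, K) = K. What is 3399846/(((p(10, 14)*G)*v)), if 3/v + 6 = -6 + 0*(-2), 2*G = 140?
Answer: -3399846/245 ≈ -13877.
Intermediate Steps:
G = 70 (G = (½)*140 = 70)
v = -¼ (v = 3/(-6 + (-6 + 0*(-2))) = 3/(-6 + (-6 + 0)) = 3/(-6 - 6) = 3/(-12) = 3*(-1/12) = -¼ ≈ -0.25000)
3399846/(((p(10, 14)*G)*v)) = 3399846/(((14*70)*(-¼))) = 3399846/((980*(-¼))) = 3399846/(-245) = 3399846*(-1/245) = -3399846/245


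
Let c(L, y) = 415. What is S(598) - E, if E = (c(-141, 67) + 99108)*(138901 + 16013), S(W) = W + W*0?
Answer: -15417505424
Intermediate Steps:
S(W) = W (S(W) = W + 0 = W)
E = 15417506022 (E = (415 + 99108)*(138901 + 16013) = 99523*154914 = 15417506022)
S(598) - E = 598 - 1*15417506022 = 598 - 15417506022 = -15417505424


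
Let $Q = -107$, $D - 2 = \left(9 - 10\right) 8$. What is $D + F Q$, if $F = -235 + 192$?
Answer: $4595$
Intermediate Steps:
$D = -6$ ($D = 2 + \left(9 - 10\right) 8 = 2 - 8 = -6$)
$F = -43$
$D + F Q = -6 - -4601 = -6 + 4601 = 4595$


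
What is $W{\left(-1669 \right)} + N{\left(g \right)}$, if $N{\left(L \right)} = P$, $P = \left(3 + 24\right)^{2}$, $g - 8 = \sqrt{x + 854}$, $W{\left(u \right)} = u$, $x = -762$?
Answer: $-940$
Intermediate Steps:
$g = 8 + 2 \sqrt{23}$ ($g = 8 + \sqrt{-762 + 854} = 8 + \sqrt{92} = 8 + 2 \sqrt{23} \approx 17.592$)
$P = 729$ ($P = 27^{2} = 729$)
$N{\left(L \right)} = 729$
$W{\left(-1669 \right)} + N{\left(g \right)} = -1669 + 729 = -940$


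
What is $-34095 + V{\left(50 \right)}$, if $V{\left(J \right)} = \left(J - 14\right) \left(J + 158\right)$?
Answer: $-26607$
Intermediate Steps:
$V{\left(J \right)} = \left(-14 + J\right) \left(158 + J\right)$
$-34095 + V{\left(50 \right)} = -34095 + \left(-2212 + 50^{2} + 144 \cdot 50\right) = -34095 + \left(-2212 + 2500 + 7200\right) = -34095 + 7488 = -26607$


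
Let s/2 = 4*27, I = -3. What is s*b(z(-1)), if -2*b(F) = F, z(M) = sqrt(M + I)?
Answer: -216*I ≈ -216.0*I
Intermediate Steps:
z(M) = sqrt(-3 + M) (z(M) = sqrt(M - 3) = sqrt(-3 + M))
s = 216 (s = 2*(4*27) = 2*108 = 216)
b(F) = -F/2
s*b(z(-1)) = 216*(-sqrt(-3 - 1)/2) = 216*(-I) = -216*I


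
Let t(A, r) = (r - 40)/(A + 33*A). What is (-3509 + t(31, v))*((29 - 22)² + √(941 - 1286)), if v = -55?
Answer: -181230469/1054 - 3698581*I*√345/1054 ≈ -1.7195e+5 - 65178.0*I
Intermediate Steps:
t(A, r) = (-40 + r)/(34*A) (t(A, r) = (-40 + r)/((34*A)) = (-40 + r)*(1/(34*A)) = (-40 + r)/(34*A))
(-3509 + t(31, v))*((29 - 22)² + √(941 - 1286)) = (-3509 + (1/34)*(-40 - 55)/31)*((29 - 22)² + √(941 - 1286)) = (-3509 + (1/34)*(1/31)*(-95))*(7² + √(-345)) = (-3509 - 95/1054)*(49 + I*√345) = -3698581*(49 + I*√345)/1054 = -181230469/1054 - 3698581*I*√345/1054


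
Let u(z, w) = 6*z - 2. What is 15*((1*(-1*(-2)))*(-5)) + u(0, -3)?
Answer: -152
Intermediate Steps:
u(z, w) = -2 + 6*z
15*((1*(-1*(-2)))*(-5)) + u(0, -3) = 15*((1*(-1*(-2)))*(-5)) + (-2 + 6*0) = 15*((1*2)*(-5)) + (-2 + 0) = 15*(2*(-5)) - 2 = 15*(-10) - 2 = -150 - 2 = -152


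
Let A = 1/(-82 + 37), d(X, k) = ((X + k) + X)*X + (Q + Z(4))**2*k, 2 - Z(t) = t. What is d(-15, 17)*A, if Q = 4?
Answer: -263/45 ≈ -5.8444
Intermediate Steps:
Z(t) = 2 - t
d(X, k) = 4*k + X*(k + 2*X) (d(X, k) = ((X + k) + X)*X + (4 + (2 - 1*4))**2*k = (k + 2*X)*X + (4 + (2 - 4))**2*k = X*(k + 2*X) + (4 - 2)**2*k = X*(k + 2*X) + 2**2*k = X*(k + 2*X) + 4*k = 4*k + X*(k + 2*X))
A = -1/45 (A = 1/(-45) = -1/45 ≈ -0.022222)
d(-15, 17)*A = (2*(-15)**2 + 4*17 - 15*17)*(-1/45) = (2*225 + 68 - 255)*(-1/45) = (450 + 68 - 255)*(-1/45) = 263*(-1/45) = -263/45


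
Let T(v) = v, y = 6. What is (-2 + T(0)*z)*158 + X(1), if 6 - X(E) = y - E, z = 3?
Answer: -315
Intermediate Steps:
X(E) = E (X(E) = 6 - (6 - E) = 6 + (-6 + E) = E)
(-2 + T(0)*z)*158 + X(1) = (-2 + 0*3)*158 + 1 = (-2 + 0)*158 + 1 = -2*158 + 1 = -316 + 1 = -315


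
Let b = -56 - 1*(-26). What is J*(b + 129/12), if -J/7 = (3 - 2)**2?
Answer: 539/4 ≈ 134.75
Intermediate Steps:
J = -7 (J = -7*(3 - 2)**2 = -7*1**2 = -7*1 = -7)
b = -30 (b = -56 + 26 = -30)
J*(b + 129/12) = -7*(-30 + 129/12) = -7*(-30 + 129*(1/12)) = -7*(-30 + 43/4) = -7*(-77/4) = 539/4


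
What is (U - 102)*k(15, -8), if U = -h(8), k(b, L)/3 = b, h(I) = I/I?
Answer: -4635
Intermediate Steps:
h(I) = 1
k(b, L) = 3*b
U = -1 (U = -1*1 = -1)
(U - 102)*k(15, -8) = (-1 - 102)*(3*15) = -103*45 = -4635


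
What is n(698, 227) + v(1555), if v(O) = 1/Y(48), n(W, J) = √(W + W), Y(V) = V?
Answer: 1/48 + 2*√349 ≈ 37.384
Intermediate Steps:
n(W, J) = √2*√W (n(W, J) = √(2*W) = √2*√W)
v(O) = 1/48
n(698, 227) + v(1555) = √2*√698 + 1/48 = 2*√349 + 1/48 = 1/48 + 2*√349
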